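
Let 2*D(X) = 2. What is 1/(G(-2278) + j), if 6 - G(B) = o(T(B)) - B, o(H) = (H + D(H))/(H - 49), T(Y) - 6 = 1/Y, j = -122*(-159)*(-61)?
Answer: -19591/23226106861 ≈ -8.4349e-7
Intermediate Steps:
D(X) = 1 (D(X) = (½)*2 = 1)
j = -1183278 (j = 19398*(-61) = -1183278)
T(Y) = 6 + 1/Y
o(H) = (1 + H)/(-49 + H) (o(H) = (H + 1)/(H - 49) = (1 + H)/(-49 + H))
G(B) = 6 + B - (7 + 1/B)/(-43 + 1/B) (G(B) = 6 - ((1 + (6 + 1/B))/(-49 + (6 + 1/B)) - B) = 6 - ((7 + 1/B)/(-43 + 1/B) - B) = 6 - (-B + (7 + 1/B)/(-43 + 1/B)) = 6 + (B - (7 + 1/B)/(-43 + 1/B)) = 6 + B - (7 + 1/B)/(-43 + 1/B))
1/(G(-2278) + j) = 1/((-5 + 43*(-2278)² + 264*(-2278))/(-1 + 43*(-2278)) - 1183278) = 1/((-5 + 43*5189284 - 601392)/(-1 - 97954) - 1183278) = 1/((-5 + 223139212 - 601392)/(-97955) - 1183278) = 1/(-1/97955*222537815 - 1183278) = 1/(-44507563/19591 - 1183278) = 1/(-23226106861/19591) = -19591/23226106861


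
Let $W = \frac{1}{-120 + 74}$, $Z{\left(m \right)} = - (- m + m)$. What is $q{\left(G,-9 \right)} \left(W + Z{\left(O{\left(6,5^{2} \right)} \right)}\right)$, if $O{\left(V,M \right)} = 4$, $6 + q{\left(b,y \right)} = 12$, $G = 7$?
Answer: $- \frac{3}{23} \approx -0.13043$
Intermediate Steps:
$q{\left(b,y \right)} = 6$ ($q{\left(b,y \right)} = -6 + 12 = 6$)
$Z{\left(m \right)} = 0$ ($Z{\left(m \right)} = \left(-1\right) 0 = 0$)
$W = - \frac{1}{46}$ ($W = \frac{1}{-46} = - \frac{1}{46} \approx -0.021739$)
$q{\left(G,-9 \right)} \left(W + Z{\left(O{\left(6,5^{2} \right)} \right)}\right) = 6 \left(- \frac{1}{46} + 0\right) = 6 \left(- \frac{1}{46}\right) = - \frac{3}{23}$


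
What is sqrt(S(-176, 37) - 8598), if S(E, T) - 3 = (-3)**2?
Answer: 9*I*sqrt(106) ≈ 92.661*I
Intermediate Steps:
S(E, T) = 12 (S(E, T) = 3 + (-3)**2 = 3 + 9 = 12)
sqrt(S(-176, 37) - 8598) = sqrt(12 - 8598) = sqrt(-8586) = 9*I*sqrt(106)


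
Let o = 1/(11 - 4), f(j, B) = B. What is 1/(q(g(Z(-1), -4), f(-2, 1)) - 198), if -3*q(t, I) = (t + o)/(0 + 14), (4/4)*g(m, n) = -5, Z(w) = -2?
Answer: -147/29089 ≈ -0.0050535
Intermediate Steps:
g(m, n) = -5
o = ⅐ (o = 1/7 = ⅐ ≈ 0.14286)
q(t, I) = -1/294 - t/42 (q(t, I) = -(t + ⅐)/(3*(0 + 14)) = -(⅐ + t)/(3*14) = -(1/98 + t/14)/3 = -1/294 - t/42)
1/(q(g(Z(-1), -4), f(-2, 1)) - 198) = 1/((-1/294 - 1/42*(-5)) - 198) = 1/((-1/294 + 5/42) - 198) = 1/(17/147 - 198) = 1/(-29089/147) = -147/29089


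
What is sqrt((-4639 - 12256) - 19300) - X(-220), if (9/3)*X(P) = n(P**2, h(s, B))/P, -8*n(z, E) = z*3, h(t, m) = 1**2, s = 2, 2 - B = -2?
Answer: -55/2 + I*sqrt(36195) ≈ -27.5 + 190.25*I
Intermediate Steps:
B = 4 (B = 2 - 1*(-2) = 2 + 2 = 4)
h(t, m) = 1
n(z, E) = -3*z/8 (n(z, E) = -z*3/8 = -3*z/8)
X(P) = -P/8 (X(P) = ((-3*P**2/8)/P)/3 = (-3*P/8)/3 = -P/8)
sqrt((-4639 - 12256) - 19300) - X(-220) = sqrt((-4639 - 12256) - 19300) - (-1)*(-220)/8 = sqrt(-16895 - 19300) - 1*55/2 = sqrt(-36195) - 55/2 = I*sqrt(36195) - 55/2 = -55/2 + I*sqrt(36195)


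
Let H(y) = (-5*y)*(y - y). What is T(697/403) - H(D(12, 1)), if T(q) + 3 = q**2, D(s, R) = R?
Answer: -1418/162409 ≈ -0.0087310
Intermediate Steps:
H(y) = 0 (H(y) = -5*y*0 = 0)
T(q) = -3 + q**2
T(697/403) - H(D(12, 1)) = (-3 + (697/403)**2) - 1*0 = (-3 + (697*(1/403))**2) + 0 = (-3 + (697/403)**2) + 0 = (-3 + 485809/162409) + 0 = -1418/162409 + 0 = -1418/162409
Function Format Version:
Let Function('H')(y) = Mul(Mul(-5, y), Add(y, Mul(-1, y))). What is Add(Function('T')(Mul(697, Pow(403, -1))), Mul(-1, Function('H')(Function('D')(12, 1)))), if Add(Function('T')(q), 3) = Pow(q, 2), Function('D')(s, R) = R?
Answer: Rational(-1418, 162409) ≈ -0.0087310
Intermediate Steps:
Function('H')(y) = 0 (Function('H')(y) = Mul(Mul(-5, y), 0) = 0)
Function('T')(q) = Add(-3, Pow(q, 2))
Add(Function('T')(Mul(697, Pow(403, -1))), Mul(-1, Function('H')(Function('D')(12, 1)))) = Add(Add(-3, Pow(Mul(697, Pow(403, -1)), 2)), Mul(-1, 0)) = Add(Add(-3, Pow(Mul(697, Rational(1, 403)), 2)), 0) = Add(Add(-3, Pow(Rational(697, 403), 2)), 0) = Add(Add(-3, Rational(485809, 162409)), 0) = Add(Rational(-1418, 162409), 0) = Rational(-1418, 162409)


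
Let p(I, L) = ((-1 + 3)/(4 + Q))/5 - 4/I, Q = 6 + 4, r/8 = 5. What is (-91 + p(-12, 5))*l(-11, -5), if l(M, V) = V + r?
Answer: -9517/3 ≈ -3172.3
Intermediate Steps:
r = 40 (r = 8*5 = 40)
Q = 10
p(I, L) = 1/35 - 4/I (p(I, L) = ((-1 + 3)/(4 + 10))/5 - 4/I = (2/14)*(⅕) - 4/I = (2*(1/14))*(⅕) - 4/I = (⅐)*(⅕) - 4/I = 1/35 - 4/I)
l(M, V) = 40 + V (l(M, V) = V + 40 = 40 + V)
(-91 + p(-12, 5))*l(-11, -5) = (-91 + (1/35)*(-140 - 12)/(-12))*(40 - 5) = (-91 + (1/35)*(-1/12)*(-152))*35 = (-91 + 38/105)*35 = -9517/105*35 = -9517/3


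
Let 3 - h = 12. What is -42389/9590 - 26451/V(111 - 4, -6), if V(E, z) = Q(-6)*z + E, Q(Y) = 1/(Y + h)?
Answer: -430362781/1716610 ≈ -250.71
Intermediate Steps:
h = -9 (h = 3 - 1*12 = 3 - 12 = -9)
Q(Y) = 1/(-9 + Y) (Q(Y) = 1/(Y - 9) = 1/(-9 + Y))
V(E, z) = E - z/15 (V(E, z) = z/(-9 - 6) + E = z/(-15) + E = -z/15 + E = E - z/15)
-42389/9590 - 26451/V(111 - 4, -6) = -42389/9590 - 26451/((111 - 4) - 1/15*(-6)) = -42389*1/9590 - 26451/(107 + ⅖) = -42389/9590 - 26451/537/5 = -42389/9590 - 26451*5/537 = -42389/9590 - 44085/179 = -430362781/1716610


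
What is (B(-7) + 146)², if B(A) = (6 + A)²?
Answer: 21609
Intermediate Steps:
(B(-7) + 146)² = ((6 - 7)² + 146)² = ((-1)² + 146)² = (1 + 146)² = 147² = 21609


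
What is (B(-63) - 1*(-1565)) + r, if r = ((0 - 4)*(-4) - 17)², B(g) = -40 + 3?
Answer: 1529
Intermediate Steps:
B(g) = -37
r = 1 (r = (-4*(-4) - 17)² = (16 - 17)² = (-1)² = 1)
(B(-63) - 1*(-1565)) + r = (-37 - 1*(-1565)) + 1 = (-37 + 1565) + 1 = 1528 + 1 = 1529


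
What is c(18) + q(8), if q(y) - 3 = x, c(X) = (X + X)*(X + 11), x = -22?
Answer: 1025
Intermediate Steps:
c(X) = 2*X*(11 + X) (c(X) = (2*X)*(11 + X) = 2*X*(11 + X))
q(y) = -19 (q(y) = 3 - 22 = -19)
c(18) + q(8) = 2*18*(11 + 18) - 19 = 2*18*29 - 19 = 1044 - 19 = 1025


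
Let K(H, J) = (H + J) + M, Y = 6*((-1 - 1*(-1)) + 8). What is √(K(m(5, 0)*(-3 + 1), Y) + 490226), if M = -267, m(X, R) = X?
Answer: √489997 ≈ 700.00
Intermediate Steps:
Y = 48 (Y = 6*((-1 + 1) + 8) = 6*(0 + 8) = 6*8 = 48)
K(H, J) = -267 + H + J (K(H, J) = (H + J) - 267 = -267 + H + J)
√(K(m(5, 0)*(-3 + 1), Y) + 490226) = √((-267 + 5*(-3 + 1) + 48) + 490226) = √((-267 + 5*(-2) + 48) + 490226) = √((-267 - 10 + 48) + 490226) = √(-229 + 490226) = √489997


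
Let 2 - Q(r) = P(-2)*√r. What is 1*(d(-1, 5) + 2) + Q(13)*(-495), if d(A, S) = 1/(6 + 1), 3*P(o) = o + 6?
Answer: -6915/7 + 660*√13 ≈ 1391.8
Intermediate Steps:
P(o) = 2 + o/3 (P(o) = (o + 6)/3 = (6 + o)/3 = 2 + o/3)
d(A, S) = ⅐ (d(A, S) = 1/7 = ⅐)
Q(r) = 2 - 4*√r/3 (Q(r) = 2 - (2 + (⅓)*(-2))*√r = 2 - (2 - ⅔)*√r = 2 - 4*√r/3)
1*(d(-1, 5) + 2) + Q(13)*(-495) = 1*(⅐ + 2) + (2 - 4*√13/3)*(-495) = 1*(15/7) + (-990 + 660*√13) = 15/7 + (-990 + 660*√13) = -6915/7 + 660*√13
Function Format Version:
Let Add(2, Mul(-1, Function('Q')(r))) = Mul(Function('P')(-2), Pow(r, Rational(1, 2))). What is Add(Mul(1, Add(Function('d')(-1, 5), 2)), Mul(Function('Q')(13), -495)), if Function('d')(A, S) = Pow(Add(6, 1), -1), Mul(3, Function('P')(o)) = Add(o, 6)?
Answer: Add(Rational(-6915, 7), Mul(660, Pow(13, Rational(1, 2)))) ≈ 1391.8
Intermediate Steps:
Function('P')(o) = Add(2, Mul(Rational(1, 3), o)) (Function('P')(o) = Mul(Rational(1, 3), Add(o, 6)) = Mul(Rational(1, 3), Add(6, o)) = Add(2, Mul(Rational(1, 3), o)))
Function('d')(A, S) = Rational(1, 7) (Function('d')(A, S) = Pow(7, -1) = Rational(1, 7))
Function('Q')(r) = Add(2, Mul(Rational(-4, 3), Pow(r, Rational(1, 2)))) (Function('Q')(r) = Add(2, Mul(-1, Mul(Add(2, Mul(Rational(1, 3), -2)), Pow(r, Rational(1, 2))))) = Add(2, Mul(-1, Mul(Add(2, Rational(-2, 3)), Pow(r, Rational(1, 2))))) = Add(2, Mul(-1, Mul(Rational(4, 3), Pow(r, Rational(1, 2))))) = Add(2, Mul(Rational(-4, 3), Pow(r, Rational(1, 2)))))
Add(Mul(1, Add(Function('d')(-1, 5), 2)), Mul(Function('Q')(13), -495)) = Add(Mul(1, Add(Rational(1, 7), 2)), Mul(Add(2, Mul(Rational(-4, 3), Pow(13, Rational(1, 2)))), -495)) = Add(Mul(1, Rational(15, 7)), Add(-990, Mul(660, Pow(13, Rational(1, 2))))) = Add(Rational(15, 7), Add(-990, Mul(660, Pow(13, Rational(1, 2))))) = Add(Rational(-6915, 7), Mul(660, Pow(13, Rational(1, 2))))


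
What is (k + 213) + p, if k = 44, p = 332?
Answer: 589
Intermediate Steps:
(k + 213) + p = (44 + 213) + 332 = 257 + 332 = 589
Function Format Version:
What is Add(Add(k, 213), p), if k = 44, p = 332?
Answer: 589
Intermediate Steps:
Add(Add(k, 213), p) = Add(Add(44, 213), 332) = Add(257, 332) = 589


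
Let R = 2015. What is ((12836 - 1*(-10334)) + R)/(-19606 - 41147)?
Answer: -8395/20251 ≈ -0.41455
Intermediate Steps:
((12836 - 1*(-10334)) + R)/(-19606 - 41147) = ((12836 - 1*(-10334)) + 2015)/(-19606 - 41147) = ((12836 + 10334) + 2015)/(-60753) = (23170 + 2015)*(-1/60753) = 25185*(-1/60753) = -8395/20251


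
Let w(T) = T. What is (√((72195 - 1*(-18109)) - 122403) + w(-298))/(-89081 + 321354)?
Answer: -298/232273 + I*√32099/232273 ≈ -0.001283 + 0.00077134*I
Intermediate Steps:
(√((72195 - 1*(-18109)) - 122403) + w(-298))/(-89081 + 321354) = (√((72195 - 1*(-18109)) - 122403) - 298)/(-89081 + 321354) = (√((72195 + 18109) - 122403) - 298)/232273 = (√(90304 - 122403) - 298)*(1/232273) = (√(-32099) - 298)*(1/232273) = (I*√32099 - 298)*(1/232273) = (-298 + I*√32099)*(1/232273) = -298/232273 + I*√32099/232273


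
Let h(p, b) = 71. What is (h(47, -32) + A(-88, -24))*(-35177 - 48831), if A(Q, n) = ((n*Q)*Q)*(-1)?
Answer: -15619355416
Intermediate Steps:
A(Q, n) = -n*Q² (A(Q, n) = ((Q*n)*Q)*(-1) = (n*Q²)*(-1) = -n*Q²)
(h(47, -32) + A(-88, -24))*(-35177 - 48831) = (71 - 1*(-24)*(-88)²)*(-35177 - 48831) = (71 - 1*(-24)*7744)*(-84008) = (71 + 185856)*(-84008) = 185927*(-84008) = -15619355416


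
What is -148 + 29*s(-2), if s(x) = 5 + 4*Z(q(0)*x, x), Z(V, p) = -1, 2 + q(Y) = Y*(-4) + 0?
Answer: -119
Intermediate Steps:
q(Y) = -2 - 4*Y (q(Y) = -2 + (Y*(-4) + 0) = -2 + (-4*Y + 0) = -2 - 4*Y)
s(x) = 1 (s(x) = 5 + 4*(-1) = 5 - 4 = 1)
-148 + 29*s(-2) = -148 + 29*1 = -148 + 29 = -119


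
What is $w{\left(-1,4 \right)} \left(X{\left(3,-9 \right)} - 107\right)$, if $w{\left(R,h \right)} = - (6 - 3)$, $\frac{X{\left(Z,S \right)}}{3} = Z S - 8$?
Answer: $636$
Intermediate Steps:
$X{\left(Z,S \right)} = -24 + 3 S Z$ ($X{\left(Z,S \right)} = 3 \left(Z S - 8\right) = 3 \left(S Z - 8\right) = 3 \left(-8 + S Z\right) = -24 + 3 S Z$)
$w{\left(R,h \right)} = -3$ ($w{\left(R,h \right)} = \left(-1\right) 3 = -3$)
$w{\left(-1,4 \right)} \left(X{\left(3,-9 \right)} - 107\right) = - 3 \left(\left(-24 + 3 \left(-9\right) 3\right) - 107\right) = - 3 \left(\left(-24 - 81\right) - 107\right) = - 3 \left(-105 - 107\right) = \left(-3\right) \left(-212\right) = 636$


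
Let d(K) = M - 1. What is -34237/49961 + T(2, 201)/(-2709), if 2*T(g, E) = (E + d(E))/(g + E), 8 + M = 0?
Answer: -6277548985/9158300949 ≈ -0.68545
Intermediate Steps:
M = -8 (M = -8 + 0 = -8)
d(K) = -9 (d(K) = -8 - 1 = -9)
T(g, E) = (-9 + E)/(2*(E + g)) (T(g, E) = ((E - 9)/(g + E))/2 = ((-9 + E)/(E + g))/2 = (-9 + E)/(2*(E + g)))
-34237/49961 + T(2, 201)/(-2709) = -34237/49961 + ((-9 + 201)/(2*(201 + 2)))/(-2709) = -34237*1/49961 + ((½)*192/203)*(-1/2709) = -34237/49961 + ((½)*(1/203)*192)*(-1/2709) = -34237/49961 + (96/203)*(-1/2709) = -34237/49961 - 32/183309 = -6277548985/9158300949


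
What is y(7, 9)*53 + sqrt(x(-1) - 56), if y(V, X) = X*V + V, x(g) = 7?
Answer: 3710 + 7*I ≈ 3710.0 + 7.0*I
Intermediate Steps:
y(V, X) = V + V*X (y(V, X) = V*X + V = V + V*X)
y(7, 9)*53 + sqrt(x(-1) - 56) = (7*(1 + 9))*53 + sqrt(7 - 56) = (7*10)*53 + sqrt(-49) = 70*53 + 7*I = 3710 + 7*I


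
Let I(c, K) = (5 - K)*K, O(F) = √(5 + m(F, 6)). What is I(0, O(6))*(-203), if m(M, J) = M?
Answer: 2233 - 1015*√11 ≈ -1133.4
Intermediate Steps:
O(F) = √(5 + F)
I(c, K) = K*(5 - K)
I(0, O(6))*(-203) = (√(5 + 6)*(5 - √(5 + 6)))*(-203) = (√11*(5 - √11))*(-203) = -203*√11*(5 - √11)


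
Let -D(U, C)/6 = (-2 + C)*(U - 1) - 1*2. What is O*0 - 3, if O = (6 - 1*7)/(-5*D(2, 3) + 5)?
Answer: -3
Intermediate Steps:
D(U, C) = 12 - 6*(-1 + U)*(-2 + C) (D(U, C) = -6*((-2 + C)*(U - 1) - 1*2) = -6*((-2 + C)*(-1 + U) - 2) = -6*((-1 + U)*(-2 + C) - 2) = -6*(-2 + (-1 + U)*(-2 + C)) = 12 - 6*(-1 + U)*(-2 + C))
O = 1/25 (O = (6 - 1*7)/(-5*(6*3 + 12*2 - 6*3*2) + 5) = (6 - 7)/(-5*(18 + 24 - 36) + 5) = -1/(-5*6 + 5) = -1/(-30 + 5) = -1/(-25) = -1*(-1/25) = 1/25 ≈ 0.040000)
O*0 - 3 = (1/25)*0 - 3 = 0 - 3 = -3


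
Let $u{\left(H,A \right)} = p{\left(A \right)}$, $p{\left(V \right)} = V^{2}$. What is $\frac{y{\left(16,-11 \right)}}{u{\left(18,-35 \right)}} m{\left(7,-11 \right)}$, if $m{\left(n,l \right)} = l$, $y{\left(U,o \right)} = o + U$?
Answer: $- \frac{11}{245} \approx -0.044898$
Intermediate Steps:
$y{\left(U,o \right)} = U + o$
$u{\left(H,A \right)} = A^{2}$
$\frac{y{\left(16,-11 \right)}}{u{\left(18,-35 \right)}} m{\left(7,-11 \right)} = \frac{16 - 11}{\left(-35\right)^{2}} \left(-11\right) = \frac{5}{1225} \left(-11\right) = 5 \cdot \frac{1}{1225} \left(-11\right) = \frac{1}{245} \left(-11\right) = - \frac{11}{245}$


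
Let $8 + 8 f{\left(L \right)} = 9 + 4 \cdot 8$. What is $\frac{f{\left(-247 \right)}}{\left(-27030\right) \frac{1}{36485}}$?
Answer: $- \frac{80267}{14416} \approx -5.5679$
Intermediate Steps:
$f{\left(L \right)} = \frac{33}{8}$ ($f{\left(L \right)} = -1 + \frac{9 + 4 \cdot 8}{8} = -1 + \frac{9 + 32}{8} = -1 + \frac{1}{8} \cdot 41 = -1 + \frac{41}{8} = \frac{33}{8}$)
$\frac{f{\left(-247 \right)}}{\left(-27030\right) \frac{1}{36485}} = \frac{33}{8 \left(- \frac{27030}{36485}\right)} = \frac{33}{8 \left(\left(-27030\right) \frac{1}{36485}\right)} = \frac{33}{8 \left(- \frac{5406}{7297}\right)} = \frac{33}{8} \left(- \frac{7297}{5406}\right) = - \frac{80267}{14416}$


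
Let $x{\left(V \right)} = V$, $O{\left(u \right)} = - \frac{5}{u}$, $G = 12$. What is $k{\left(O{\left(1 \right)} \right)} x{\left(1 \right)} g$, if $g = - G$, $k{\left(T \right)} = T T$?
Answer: $-300$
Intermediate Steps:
$k{\left(T \right)} = T^{2}$
$g = -12$ ($g = \left(-1\right) 12 = -12$)
$k{\left(O{\left(1 \right)} \right)} x{\left(1 \right)} g = \left(- \frac{5}{1}\right)^{2} \cdot 1 \left(-12\right) = \left(\left(-5\right) 1\right)^{2} \cdot 1 \left(-12\right) = \left(-5\right)^{2} \cdot 1 \left(-12\right) = 25 \cdot 1 \left(-12\right) = 25 \left(-12\right) = -300$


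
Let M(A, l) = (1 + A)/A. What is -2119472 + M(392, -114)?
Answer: -830832631/392 ≈ -2.1195e+6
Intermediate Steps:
M(A, l) = (1 + A)/A
-2119472 + M(392, -114) = -2119472 + (1 + 392)/392 = -2119472 + (1/392)*393 = -2119472 + 393/392 = -830832631/392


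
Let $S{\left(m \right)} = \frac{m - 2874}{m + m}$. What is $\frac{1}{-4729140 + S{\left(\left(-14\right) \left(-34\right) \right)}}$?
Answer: $- \frac{476}{2251071839} \approx -2.1145 \cdot 10^{-7}$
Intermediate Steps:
$S{\left(m \right)} = \frac{-2874 + m}{2 m}$
$\frac{1}{-4729140 + S{\left(\left(-14\right) \left(-34\right) \right)}} = \frac{1}{-4729140 + \frac{-2874 - -476}{2 \left(\left(-14\right) \left(-34\right)\right)}} = \frac{1}{-4729140 + \frac{-2874 + 476}{2 \cdot 476}} = \frac{1}{-4729140 + \frac{1}{2} \cdot \frac{1}{476} \left(-2398\right)} = \frac{1}{-4729140 - \frac{1199}{476}} = \frac{1}{- \frac{2251071839}{476}} = - \frac{476}{2251071839}$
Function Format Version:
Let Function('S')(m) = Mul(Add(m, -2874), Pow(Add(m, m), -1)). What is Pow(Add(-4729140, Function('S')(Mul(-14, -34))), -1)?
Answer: Rational(-476, 2251071839) ≈ -2.1145e-7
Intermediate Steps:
Function('S')(m) = Mul(Rational(1, 2), Pow(m, -1), Add(-2874, m)) (Function('S')(m) = Mul(Add(-2874, m), Pow(Mul(2, m), -1)) = Mul(Add(-2874, m), Mul(Rational(1, 2), Pow(m, -1))) = Mul(Rational(1, 2), Pow(m, -1), Add(-2874, m)))
Pow(Add(-4729140, Function('S')(Mul(-14, -34))), -1) = Pow(Add(-4729140, Mul(Rational(1, 2), Pow(Mul(-14, -34), -1), Add(-2874, Mul(-14, -34)))), -1) = Pow(Add(-4729140, Mul(Rational(1, 2), Pow(476, -1), Add(-2874, 476))), -1) = Pow(Add(-4729140, Mul(Rational(1, 2), Rational(1, 476), -2398)), -1) = Pow(Add(-4729140, Rational(-1199, 476)), -1) = Pow(Rational(-2251071839, 476), -1) = Rational(-476, 2251071839)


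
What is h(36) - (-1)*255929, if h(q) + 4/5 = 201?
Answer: 1280646/5 ≈ 2.5613e+5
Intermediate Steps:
h(q) = 1001/5 (h(q) = -⅘ + 201 = 1001/5)
h(36) - (-1)*255929 = 1001/5 - (-1)*255929 = 1001/5 - 1*(-255929) = 1001/5 + 255929 = 1280646/5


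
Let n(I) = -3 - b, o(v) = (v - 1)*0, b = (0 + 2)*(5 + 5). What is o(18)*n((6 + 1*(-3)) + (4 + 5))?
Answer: 0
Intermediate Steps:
b = 20 (b = 2*10 = 20)
o(v) = 0 (o(v) = (-1 + v)*0 = 0)
n(I) = -23 (n(I) = -3 - 1*20 = -3 - 20 = -23)
o(18)*n((6 + 1*(-3)) + (4 + 5)) = 0*(-23) = 0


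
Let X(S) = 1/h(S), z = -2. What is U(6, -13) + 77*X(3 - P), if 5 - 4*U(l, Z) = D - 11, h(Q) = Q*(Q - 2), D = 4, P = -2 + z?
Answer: 26/5 ≈ 5.2000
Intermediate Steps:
P = -4 (P = -2 - 2 = -4)
h(Q) = Q*(-2 + Q)
U(l, Z) = 3 (U(l, Z) = 5/4 - (4 - 11)/4 = 5/4 - ¼*(-7) = 5/4 + 7/4 = 3)
X(S) = 1/(S*(-2 + S))
U(6, -13) + 77*X(3 - P) = 3 + 77*(1/((3 - 1*(-4))*(-2 + (3 - 1*(-4))))) = 3 + 77*(1/((3 + 4)*(-2 + (3 + 4)))) = 3 + 77*(1/(7*(-2 + 7))) = 3 + 77*((⅐)/5) = 3 + 77*((⅐)*(⅕)) = 3 + 77*(1/35) = 3 + 11/5 = 26/5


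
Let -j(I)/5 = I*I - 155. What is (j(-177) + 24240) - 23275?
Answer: -154905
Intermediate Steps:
j(I) = 775 - 5*I² (j(I) = -5*(I*I - 155) = -5*(I² - 155) = -5*(-155 + I²) = 775 - 5*I²)
(j(-177) + 24240) - 23275 = ((775 - 5*(-177)²) + 24240) - 23275 = ((775 - 5*31329) + 24240) - 23275 = ((775 - 156645) + 24240) - 23275 = (-155870 + 24240) - 23275 = -131630 - 23275 = -154905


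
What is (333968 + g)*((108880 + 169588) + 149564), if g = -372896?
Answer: -16662429696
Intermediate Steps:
(333968 + g)*((108880 + 169588) + 149564) = (333968 - 372896)*((108880 + 169588) + 149564) = -38928*(278468 + 149564) = -38928*428032 = -16662429696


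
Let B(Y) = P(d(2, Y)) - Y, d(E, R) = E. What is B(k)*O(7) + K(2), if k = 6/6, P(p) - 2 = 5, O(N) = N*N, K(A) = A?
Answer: 296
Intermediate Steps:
O(N) = N**2
P(p) = 7 (P(p) = 2 + 5 = 7)
k = 1 (k = 6*(1/6) = 1)
B(Y) = 7 - Y
B(k)*O(7) + K(2) = (7 - 1*1)*7**2 + 2 = (7 - 1)*49 + 2 = 6*49 + 2 = 294 + 2 = 296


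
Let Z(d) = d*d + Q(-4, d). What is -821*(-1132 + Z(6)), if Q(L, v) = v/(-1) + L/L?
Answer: 903921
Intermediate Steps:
Q(L, v) = 1 - v (Q(L, v) = v*(-1) + 1 = -v + 1 = 1 - v)
Z(d) = 1 + d² - d (Z(d) = d*d + (1 - d) = d² + (1 - d) = 1 + d² - d)
-821*(-1132 + Z(6)) = -821*(-1132 + (1 + 6² - 1*6)) = -821*(-1132 + (1 + 36 - 6)) = -821*(-1132 + 31) = -821*(-1101) = 903921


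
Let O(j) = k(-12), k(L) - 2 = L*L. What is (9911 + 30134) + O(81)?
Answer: 40191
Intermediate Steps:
k(L) = 2 + L² (k(L) = 2 + L*L = 2 + L²)
O(j) = 146 (O(j) = 2 + (-12)² = 2 + 144 = 146)
(9911 + 30134) + O(81) = (9911 + 30134) + 146 = 40045 + 146 = 40191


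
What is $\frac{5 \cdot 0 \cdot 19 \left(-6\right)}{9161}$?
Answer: $0$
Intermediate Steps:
$\frac{5 \cdot 0 \cdot 19 \left(-6\right)}{9161} = 0 \cdot 19 \left(-6\right) \frac{1}{9161} = 0 \left(-6\right) \frac{1}{9161} = 0 \cdot \frac{1}{9161} = 0$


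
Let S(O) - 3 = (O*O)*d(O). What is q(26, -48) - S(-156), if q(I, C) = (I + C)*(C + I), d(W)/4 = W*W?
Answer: -2368963103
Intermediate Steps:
d(W) = 4*W² (d(W) = 4*(W*W) = 4*W²)
q(I, C) = (C + I)² (q(I, C) = (C + I)*(C + I) = (C + I)²)
S(O) = 3 + 4*O⁴ (S(O) = 3 + (O*O)*(4*O²) = 3 + O²*(4*O²) = 3 + 4*O⁴)
q(26, -48) - S(-156) = (-48 + 26)² - (3 + 4*(-156)⁴) = (-22)² - (3 + 4*592240896) = 484 - (3 + 2368963584) = 484 - 1*2368963587 = 484 - 2368963587 = -2368963103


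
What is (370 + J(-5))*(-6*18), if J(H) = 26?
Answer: -42768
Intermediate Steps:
(370 + J(-5))*(-6*18) = (370 + 26)*(-6*18) = 396*(-108) = -42768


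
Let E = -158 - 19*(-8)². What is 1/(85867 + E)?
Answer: 1/84493 ≈ 1.1835e-5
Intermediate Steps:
E = -1374 (E = -158 - 19*64 = -158 - 1216 = -1374)
1/(85867 + E) = 1/(85867 - 1374) = 1/84493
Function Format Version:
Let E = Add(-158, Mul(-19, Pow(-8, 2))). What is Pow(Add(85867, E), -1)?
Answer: Rational(1, 84493) ≈ 1.1835e-5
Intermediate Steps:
E = -1374 (E = Add(-158, Mul(-19, 64)) = Add(-158, -1216) = -1374)
Pow(Add(85867, E), -1) = Pow(Add(85867, -1374), -1) = Pow(84493, -1) = Rational(1, 84493)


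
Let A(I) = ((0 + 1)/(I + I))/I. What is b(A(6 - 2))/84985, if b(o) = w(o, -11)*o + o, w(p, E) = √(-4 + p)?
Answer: 1/2719520 + I*√254/21756160 ≈ 3.6771e-7 + 7.3255e-7*I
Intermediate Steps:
A(I) = 1/(2*I²) (A(I) = (1/(2*I))/I = 1/(2*I²))
b(o) = o + o*√(-4 + o) (b(o) = √(-4 + o)*o + o = o*√(-4 + o) + o = o + o*√(-4 + o))
b(A(6 - 2))/84985 = ((1/(2*(6 - 2)²))*(1 + √(-4 + 1/(2*(6 - 2)²))))/84985 = (((½)/4²)*(1 + √(-4 + (½)/4²)))*(1/84985) = (((½)*(1/16))*(1 + √(-4 + (½)*(1/16))))*(1/84985) = ((1 + √(-4 + 1/32))/32)*(1/84985) = ((1 + √(-127/32))/32)*(1/84985) = ((1 + I*√254/8)/32)*(1/84985) = (1/32 + I*√254/256)*(1/84985) = 1/2719520 + I*√254/21756160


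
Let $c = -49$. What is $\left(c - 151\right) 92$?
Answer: $-18400$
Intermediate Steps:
$\left(c - 151\right) 92 = \left(-49 - 151\right) 92 = \left(-200\right) 92 = -18400$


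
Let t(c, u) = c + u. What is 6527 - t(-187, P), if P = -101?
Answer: 6815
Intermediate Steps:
6527 - t(-187, P) = 6527 - (-187 - 101) = 6527 - 1*(-288) = 6527 + 288 = 6815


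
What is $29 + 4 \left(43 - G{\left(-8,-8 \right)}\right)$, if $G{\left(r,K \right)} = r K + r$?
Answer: $-23$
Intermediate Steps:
$G{\left(r,K \right)} = r + K r$ ($G{\left(r,K \right)} = K r + r = r + K r$)
$29 + 4 \left(43 - G{\left(-8,-8 \right)}\right) = 29 + 4 \left(43 - - 8 \left(1 - 8\right)\right) = 29 + 4 \left(43 - \left(-8\right) \left(-7\right)\right) = 29 + 4 \left(43 - 56\right) = 29 + 4 \left(-13\right) = 29 - 52 = -23$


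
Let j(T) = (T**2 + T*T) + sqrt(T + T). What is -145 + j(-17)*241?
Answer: 139153 + 241*I*sqrt(34) ≈ 1.3915e+5 + 1405.3*I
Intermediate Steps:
j(T) = 2*T**2 + sqrt(2)*sqrt(T) (j(T) = (T**2 + T**2) + sqrt(2*T) = 2*T**2 + sqrt(2)*sqrt(T))
-145 + j(-17)*241 = -145 + (2*(-17)**2 + sqrt(2)*sqrt(-17))*241 = -145 + (2*289 + sqrt(2)*(I*sqrt(17)))*241 = -145 + (578 + I*sqrt(34))*241 = -145 + (139298 + 241*I*sqrt(34)) = 139153 + 241*I*sqrt(34)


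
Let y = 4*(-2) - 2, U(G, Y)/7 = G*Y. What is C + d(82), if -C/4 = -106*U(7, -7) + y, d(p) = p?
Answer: -145310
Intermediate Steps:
U(G, Y) = 7*G*Y (U(G, Y) = 7*(G*Y) = 7*G*Y)
y = -10 (y = -8 - 2 = -10)
C = -145392 (C = -4*(-742*7*(-7) - 10) = -4*(-106*(-343) - 10) = -4*(36358 - 10) = -4*36348 = -145392)
C + d(82) = -145392 + 82 = -145310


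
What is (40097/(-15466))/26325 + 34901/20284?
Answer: 645857514541/375385338900 ≈ 1.7205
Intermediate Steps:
(40097/(-15466))/26325 + 34901/20284 = (40097*(-1/15466))*(1/26325) + 34901*(1/20284) = -40097/15466*1/26325 + 34901/20284 = -40097/407142450 + 34901/20284 = 645857514541/375385338900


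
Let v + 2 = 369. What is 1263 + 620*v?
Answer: 228803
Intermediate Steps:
v = 367 (v = -2 + 369 = 367)
1263 + 620*v = 1263 + 620*367 = 1263 + 227540 = 228803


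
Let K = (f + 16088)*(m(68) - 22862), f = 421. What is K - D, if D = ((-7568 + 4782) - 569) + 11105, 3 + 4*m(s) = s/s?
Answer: -754889525/2 ≈ -3.7744e+8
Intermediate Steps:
m(s) = -½ (m(s) = -¾ + (s/s)/4 = -¾ + (¼)*1 = -¾ + ¼ = -½)
D = 7750 (D = (-2786 - 569) + 11105 = -3355 + 11105 = 7750)
K = -754874025/2 (K = (421 + 16088)*(-½ - 22862) = 16509*(-45725/2) = -754874025/2 ≈ -3.7744e+8)
K - D = -754874025/2 - 1*7750 = -754874025/2 - 7750 = -754889525/2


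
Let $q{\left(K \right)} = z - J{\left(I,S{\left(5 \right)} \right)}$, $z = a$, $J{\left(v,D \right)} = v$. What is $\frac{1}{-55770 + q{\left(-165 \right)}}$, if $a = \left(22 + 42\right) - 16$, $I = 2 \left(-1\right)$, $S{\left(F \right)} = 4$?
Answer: $- \frac{1}{55720} \approx -1.7947 \cdot 10^{-5}$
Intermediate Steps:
$I = -2$
$a = 48$ ($a = 64 - 16 = 48$)
$z = 48$
$q{\left(K \right)} = 50$ ($q{\left(K \right)} = 48 - -2 = 48 + 2 = 50$)
$\frac{1}{-55770 + q{\left(-165 \right)}} = \frac{1}{-55770 + 50} = \frac{1}{-55720} = - \frac{1}{55720}$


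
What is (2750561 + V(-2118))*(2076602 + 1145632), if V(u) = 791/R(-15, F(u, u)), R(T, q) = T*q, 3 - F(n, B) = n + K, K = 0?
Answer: 4475790302046432/505 ≈ 8.8630e+12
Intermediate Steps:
F(n, B) = 3 - n (F(n, B) = 3 - (n + 0) = 3 - n)
V(u) = 791/(-45 + 15*u) (V(u) = 791/((-15*(3 - u))) = 791/(-45 + 15*u))
(2750561 + V(-2118))*(2076602 + 1145632) = (2750561 + 791/(15*(-3 - 2118)))*(2076602 + 1145632) = (2750561 + (791/15)/(-2121))*3222234 = (2750561 + (791/15)*(-1/2121))*3222234 = (2750561 - 113/4545)*3222234 = (12501299632/4545)*3222234 = 4475790302046432/505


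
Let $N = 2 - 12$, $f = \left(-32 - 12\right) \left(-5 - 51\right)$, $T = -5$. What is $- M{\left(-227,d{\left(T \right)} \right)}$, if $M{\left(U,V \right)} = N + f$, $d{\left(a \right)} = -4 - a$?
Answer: $-2454$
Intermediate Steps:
$f = 2464$ ($f = \left(-44\right) \left(-56\right) = 2464$)
$N = -10$ ($N = 2 - 12 = -10$)
$M{\left(U,V \right)} = 2454$ ($M{\left(U,V \right)} = -10 + 2464 = 2454$)
$- M{\left(-227,d{\left(T \right)} \right)} = \left(-1\right) 2454 = -2454$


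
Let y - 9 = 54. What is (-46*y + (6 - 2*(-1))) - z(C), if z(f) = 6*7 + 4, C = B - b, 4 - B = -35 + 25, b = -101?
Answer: -2936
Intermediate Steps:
B = 14 (B = 4 - (-35 + 25) = 4 - 1*(-10) = 4 + 10 = 14)
y = 63 (y = 9 + 54 = 63)
C = 115 (C = 14 - 1*(-101) = 14 + 101 = 115)
z(f) = 46 (z(f) = 42 + 4 = 46)
(-46*y + (6 - 2*(-1))) - z(C) = (-46*63 + (6 - 2*(-1))) - 1*46 = (-2898 + (6 + 2)) - 46 = (-2898 + 8) - 46 = -2890 - 46 = -2936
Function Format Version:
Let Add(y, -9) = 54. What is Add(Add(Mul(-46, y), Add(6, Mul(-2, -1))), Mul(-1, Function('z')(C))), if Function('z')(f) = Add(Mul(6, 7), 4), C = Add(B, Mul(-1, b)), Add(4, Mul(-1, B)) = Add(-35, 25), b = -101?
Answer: -2936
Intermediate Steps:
B = 14 (B = Add(4, Mul(-1, Add(-35, 25))) = Add(4, Mul(-1, -10)) = Add(4, 10) = 14)
y = 63 (y = Add(9, 54) = 63)
C = 115 (C = Add(14, Mul(-1, -101)) = Add(14, 101) = 115)
Function('z')(f) = 46 (Function('z')(f) = Add(42, 4) = 46)
Add(Add(Mul(-46, y), Add(6, Mul(-2, -1))), Mul(-1, Function('z')(C))) = Add(Add(Mul(-46, 63), Add(6, Mul(-2, -1))), Mul(-1, 46)) = Add(Add(-2898, Add(6, 2)), -46) = Add(Add(-2898, 8), -46) = Add(-2890, -46) = -2936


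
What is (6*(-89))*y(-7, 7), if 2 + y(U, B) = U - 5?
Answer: 7476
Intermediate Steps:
y(U, B) = -7 + U (y(U, B) = -2 + (U - 5) = -2 + (-5 + U) = -7 + U)
(6*(-89))*y(-7, 7) = (6*(-89))*(-7 - 7) = -534*(-14) = 7476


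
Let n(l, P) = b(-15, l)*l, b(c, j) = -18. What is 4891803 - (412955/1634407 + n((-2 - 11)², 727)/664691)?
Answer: 5314335263362020500/1086375623237 ≈ 4.8918e+6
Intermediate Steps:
n(l, P) = -18*l
4891803 - (412955/1634407 + n((-2 - 11)², 727)/664691) = 4891803 - (412955/1634407 - 18*(-2 - 11)²/664691) = 4891803 - (412955*(1/1634407) - 18*(-13)²*(1/664691)) = 4891803 - (412955/1634407 - 18*169*(1/664691)) = 4891803 - (412955/1634407 - 3042*1/664691) = 4891803 - (412955/1634407 - 3042/664691) = 4891803 - 1*269515605811/1086375623237 = 4891803 - 269515605811/1086375623237 = 5314335263362020500/1086375623237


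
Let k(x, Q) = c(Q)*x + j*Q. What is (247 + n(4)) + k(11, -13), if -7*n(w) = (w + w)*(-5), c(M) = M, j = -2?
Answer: 950/7 ≈ 135.71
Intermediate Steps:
k(x, Q) = -2*Q + Q*x (k(x, Q) = Q*x - 2*Q = -2*Q + Q*x)
n(w) = 10*w/7 (n(w) = -(w + w)*(-5)/7 = -2*w*(-5)/7 = -(-10)*w/7 = 10*w/7)
(247 + n(4)) + k(11, -13) = (247 + (10/7)*4) - 13*(-2 + 11) = (247 + 40/7) - 13*9 = 1769/7 - 117 = 950/7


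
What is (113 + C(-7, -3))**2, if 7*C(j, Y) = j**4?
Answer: 207936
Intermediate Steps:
C(j, Y) = j**4/7
(113 + C(-7, -3))**2 = (113 + (1/7)*(-7)**4)**2 = (113 + (1/7)*2401)**2 = (113 + 343)**2 = 456**2 = 207936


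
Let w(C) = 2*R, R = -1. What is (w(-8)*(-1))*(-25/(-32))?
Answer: 25/16 ≈ 1.5625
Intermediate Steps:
w(C) = -2 (w(C) = 2*(-1) = -2)
(w(-8)*(-1))*(-25/(-32)) = (-2*(-1))*(-25/(-32)) = 2*(-25*(-1/32)) = 2*(25/32) = 25/16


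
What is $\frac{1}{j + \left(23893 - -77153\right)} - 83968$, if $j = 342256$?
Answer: $- \frac{37223182335}{443302} \approx -83968.0$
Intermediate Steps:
$\frac{1}{j + \left(23893 - -77153\right)} - 83968 = \frac{1}{342256 + \left(23893 - -77153\right)} - 83968 = \frac{1}{342256 + \left(23893 + 77153\right)} - 83968 = \frac{1}{342256 + 101046} - 83968 = \frac{1}{443302} - 83968 = - \frac{37223182335}{443302}$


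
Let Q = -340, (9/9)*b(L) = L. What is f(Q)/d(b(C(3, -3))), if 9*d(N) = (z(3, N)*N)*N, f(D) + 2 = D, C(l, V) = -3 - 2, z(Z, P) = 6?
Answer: -513/25 ≈ -20.520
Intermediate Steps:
C(l, V) = -5
b(L) = L
f(D) = -2 + D
d(N) = 2*N²/3 (d(N) = ((6*N)*N)/9 = (6*N²)/9 = 2*N²/3)
f(Q)/d(b(C(3, -3))) = (-2 - 340)/(((⅔)*(-5)²)) = -342/((⅔)*25) = -342/50/3 = -342*3/50 = -513/25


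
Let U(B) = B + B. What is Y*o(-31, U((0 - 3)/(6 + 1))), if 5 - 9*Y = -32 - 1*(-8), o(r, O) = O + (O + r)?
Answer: -6641/63 ≈ -105.41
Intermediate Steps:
U(B) = 2*B
o(r, O) = r + 2*O
Y = 29/9 (Y = 5/9 - (-32 - 1*(-8))/9 = 5/9 - (-32 + 8)/9 = 5/9 - 1/9*(-24) = 5/9 + 8/3 = 29/9 ≈ 3.2222)
Y*o(-31, U((0 - 3)/(6 + 1))) = 29*(-31 + 2*(2*((0 - 3)/(6 + 1))))/9 = 29*(-31 + 2*(2*(-3/7)))/9 = 29*(-31 + 2*(-6/7))/9 = 29*(-31 - 12/7)/9 = (29/9)*(-229/7) = -6641/63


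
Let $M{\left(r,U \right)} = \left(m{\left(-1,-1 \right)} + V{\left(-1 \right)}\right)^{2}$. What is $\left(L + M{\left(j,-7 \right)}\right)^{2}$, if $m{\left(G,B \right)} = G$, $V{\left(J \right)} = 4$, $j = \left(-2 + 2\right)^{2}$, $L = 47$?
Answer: $3136$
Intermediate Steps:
$j = 0$ ($j = 0^{2} = 0$)
$M{\left(r,U \right)} = 9$ ($M{\left(r,U \right)} = \left(-1 + 4\right)^{2} = 3^{2} = 9$)
$\left(L + M{\left(j,-7 \right)}\right)^{2} = \left(47 + 9\right)^{2} = 56^{2} = 3136$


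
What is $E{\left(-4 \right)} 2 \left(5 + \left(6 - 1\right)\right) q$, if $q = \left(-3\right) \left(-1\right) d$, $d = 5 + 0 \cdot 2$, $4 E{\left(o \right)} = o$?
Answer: $-300$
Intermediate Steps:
$E{\left(o \right)} = \frac{o}{4}$
$d = 5$ ($d = 5 + 0 = 5$)
$q = 15$ ($q = \left(-3\right) \left(-1\right) 5 = 3 \cdot 5 = 15$)
$E{\left(-4 \right)} 2 \left(5 + \left(6 - 1\right)\right) q = \frac{1}{4} \left(-4\right) 2 \left(5 + \left(6 - 1\right)\right) 15 = - 2 \left(5 + \left(6 - 1\right)\right) 15 = - 2 \left(5 + 5\right) 15 = - 2 \cdot 10 \cdot 15 = \left(-1\right) 20 \cdot 15 = \left(-20\right) 15 = -300$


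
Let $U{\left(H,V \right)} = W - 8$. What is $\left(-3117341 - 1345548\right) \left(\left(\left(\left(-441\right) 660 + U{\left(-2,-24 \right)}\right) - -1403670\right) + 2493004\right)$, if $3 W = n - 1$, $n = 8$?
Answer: $- \frac{48274289307425}{3} \approx -1.6091 \cdot 10^{13}$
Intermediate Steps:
$W = \frac{7}{3}$ ($W = \frac{8 - 1}{3} = \frac{1}{3} \cdot 7 = \frac{7}{3} \approx 2.3333$)
$U{\left(H,V \right)} = - \frac{17}{3}$ ($U{\left(H,V \right)} = \frac{7}{3} - 8 = - \frac{17}{3}$)
$\left(-3117341 - 1345548\right) \left(\left(\left(\left(-441\right) 660 + U{\left(-2,-24 \right)}\right) - -1403670\right) + 2493004\right) = \left(-3117341 - 1345548\right) \left(\left(\left(\left(-441\right) 660 - \frac{17}{3}\right) - -1403670\right) + 2493004\right) = - 4462889 \left(\left(\left(-291060 - \frac{17}{3}\right) + 1403670\right) + 2493004\right) = - 4462889 \left(\left(- \frac{873197}{3} + 1403670\right) + 2493004\right) = - 4462889 \left(\frac{3337813}{3} + 2493004\right) = \left(-4462889\right) \frac{10816825}{3} = - \frac{48274289307425}{3}$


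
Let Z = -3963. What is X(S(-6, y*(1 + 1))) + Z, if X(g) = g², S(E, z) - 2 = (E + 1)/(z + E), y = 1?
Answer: -63239/16 ≈ -3952.4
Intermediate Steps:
S(E, z) = 2 + (1 + E)/(E + z) (S(E, z) = 2 + (E + 1)/(z + E) = 2 + (1 + E)/(E + z))
X(S(-6, y*(1 + 1))) + Z = ((1 + 2*(1*(1 + 1)) + 3*(-6))/(-6 + 1*(1 + 1)))² - 3963 = ((1 + 2*(1*2) - 18)/(-6 + 1*2))² - 3963 = ((1 + 2*2 - 18)/(-6 + 2))² - 3963 = ((1 + 4 - 18)/(-4))² - 3963 = (-¼*(-13))² - 3963 = (13/4)² - 3963 = 169/16 - 3963 = -63239/16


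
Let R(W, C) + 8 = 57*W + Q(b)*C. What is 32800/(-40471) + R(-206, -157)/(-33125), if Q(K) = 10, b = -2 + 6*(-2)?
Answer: -109485256/268120375 ≈ -0.40834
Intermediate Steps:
b = -14 (b = -2 - 12 = -14)
R(W, C) = -8 + 10*C + 57*W (R(W, C) = -8 + (57*W + 10*C) = -8 + (10*C + 57*W) = -8 + 10*C + 57*W)
32800/(-40471) + R(-206, -157)/(-33125) = 32800/(-40471) + (-8 + 10*(-157) + 57*(-206))/(-33125) = 32800*(-1/40471) + (-8 - 1570 - 11742)*(-1/33125) = -32800/40471 - 13320*(-1/33125) = -32800/40471 + 2664/6625 = -109485256/268120375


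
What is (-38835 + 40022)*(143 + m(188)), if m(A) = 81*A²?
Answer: 3398389309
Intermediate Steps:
(-38835 + 40022)*(143 + m(188)) = (-38835 + 40022)*(143 + 81*188²) = 1187*(143 + 81*35344) = 1187*(143 + 2862864) = 1187*2863007 = 3398389309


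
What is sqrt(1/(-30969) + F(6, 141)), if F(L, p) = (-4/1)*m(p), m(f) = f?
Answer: I*sqrt(60102284997)/10323 ≈ 23.749*I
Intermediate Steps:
F(L, p) = -4*p (F(L, p) = (-4/1)*p = (1*(-4))*p = -4*p)
sqrt(1/(-30969) + F(6, 141)) = sqrt(1/(-30969) - 4*141) = sqrt(-1/30969 - 564) = sqrt(-17466517/30969) = I*sqrt(60102284997)/10323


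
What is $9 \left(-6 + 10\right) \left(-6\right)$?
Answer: $-216$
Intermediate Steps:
$9 \left(-6 + 10\right) \left(-6\right) = 9 \cdot 4 \left(-6\right) = 36 \left(-6\right) = -216$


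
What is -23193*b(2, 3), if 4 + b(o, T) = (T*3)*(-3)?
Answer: 718983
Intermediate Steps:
b(o, T) = -4 - 9*T (b(o, T) = -4 + (T*3)*(-3) = -4 + (3*T)*(-3) = -4 - 9*T)
-23193*b(2, 3) = -23193*(-4 - 9*3) = -23193*(-4 - 27) = -23193*(-31) = 718983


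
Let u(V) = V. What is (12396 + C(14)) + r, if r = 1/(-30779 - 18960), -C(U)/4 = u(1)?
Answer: 616365687/49739 ≈ 12392.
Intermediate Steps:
C(U) = -4 (C(U) = -4*1 = -4)
r = -1/49739 (r = 1/(-49739) = -1/49739 ≈ -2.0105e-5)
(12396 + C(14)) + r = (12396 - 4) - 1/49739 = 12392 - 1/49739 = 616365687/49739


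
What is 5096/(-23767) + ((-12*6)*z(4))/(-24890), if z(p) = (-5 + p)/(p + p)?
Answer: -127053343/591560630 ≈ -0.21478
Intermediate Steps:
z(p) = (-5 + p)/(2*p) (z(p) = (-5 + p)/((2*p)) = (-5 + p)*(1/(2*p)) = (-5 + p)/(2*p))
5096/(-23767) + ((-12*6)*z(4))/(-24890) = 5096/(-23767) + ((-12*6)*((½)*(-5 + 4)/4))/(-24890) = 5096*(-1/23767) - 36*(-1)/4*(-1/24890) = -5096/23767 - 72*(-⅛)*(-1/24890) = -5096/23767 + 9*(-1/24890) = -5096/23767 - 9/24890 = -127053343/591560630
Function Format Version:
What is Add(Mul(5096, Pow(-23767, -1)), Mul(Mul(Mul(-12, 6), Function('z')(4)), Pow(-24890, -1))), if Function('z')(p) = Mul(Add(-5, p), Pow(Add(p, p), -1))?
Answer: Rational(-127053343, 591560630) ≈ -0.21478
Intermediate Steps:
Function('z')(p) = Mul(Rational(1, 2), Pow(p, -1), Add(-5, p)) (Function('z')(p) = Mul(Add(-5, p), Pow(Mul(2, p), -1)) = Mul(Add(-5, p), Mul(Rational(1, 2), Pow(p, -1))) = Mul(Rational(1, 2), Pow(p, -1), Add(-5, p)))
Add(Mul(5096, Pow(-23767, -1)), Mul(Mul(Mul(-12, 6), Function('z')(4)), Pow(-24890, -1))) = Add(Mul(5096, Pow(-23767, -1)), Mul(Mul(Mul(-12, 6), Mul(Rational(1, 2), Pow(4, -1), Add(-5, 4))), Pow(-24890, -1))) = Add(Mul(5096, Rational(-1, 23767)), Mul(Mul(-72, Mul(Rational(1, 2), Rational(1, 4), -1)), Rational(-1, 24890))) = Add(Rational(-5096, 23767), Mul(Mul(-72, Rational(-1, 8)), Rational(-1, 24890))) = Add(Rational(-5096, 23767), Mul(9, Rational(-1, 24890))) = Add(Rational(-5096, 23767), Rational(-9, 24890)) = Rational(-127053343, 591560630)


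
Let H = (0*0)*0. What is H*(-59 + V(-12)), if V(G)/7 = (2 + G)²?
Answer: 0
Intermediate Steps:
V(G) = 7*(2 + G)²
H = 0 (H = 0*0 = 0)
H*(-59 + V(-12)) = 0*(-59 + 7*(2 - 12)²) = 0*(-59 + 7*(-10)²) = 0*(-59 + 7*100) = 0*(-59 + 700) = 0*641 = 0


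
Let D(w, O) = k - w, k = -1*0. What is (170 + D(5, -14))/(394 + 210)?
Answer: 165/604 ≈ 0.27318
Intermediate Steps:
k = 0
D(w, O) = -w (D(w, O) = 0 - w = -w)
(170 + D(5, -14))/(394 + 210) = (170 - 1*5)/(394 + 210) = (170 - 5)/604 = 165*(1/604) = 165/604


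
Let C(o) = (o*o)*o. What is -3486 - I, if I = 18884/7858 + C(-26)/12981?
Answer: -177847699112/51002349 ≈ -3487.1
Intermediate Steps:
C(o) = o**3 (C(o) = o**2*o = o**3)
I = 53510498/51002349 (I = 18884/7858 + (-26)**3/12981 = 18884*(1/7858) - 17576*1/12981 = 9442/3929 - 17576/12981 = 53510498/51002349 ≈ 1.0492)
-3486 - I = -3486 - 1*53510498/51002349 = -3486 - 53510498/51002349 = -177847699112/51002349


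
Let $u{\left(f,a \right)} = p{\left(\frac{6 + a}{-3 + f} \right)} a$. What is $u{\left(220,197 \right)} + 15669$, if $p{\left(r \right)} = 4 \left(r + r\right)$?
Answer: $\frac{531443}{31} \approx 17143.0$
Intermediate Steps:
$p{\left(r \right)} = 8 r$ ($p{\left(r \right)} = 4 \cdot 2 r = 8 r$)
$u{\left(f,a \right)} = \frac{8 a \left(6 + a\right)}{-3 + f}$ ($u{\left(f,a \right)} = 8 \frac{6 + a}{-3 + f} a = \frac{8 \left(6 + a\right)}{-3 + f} a = \frac{8 a \left(6 + a\right)}{-3 + f}$)
$u{\left(220,197 \right)} + 15669 = 8 \cdot 197 \frac{1}{-3 + 220} \left(6 + 197\right) + 15669 = 8 \cdot 197 \cdot \frac{1}{217} \cdot 203 + 15669 = \frac{45704}{31} + 15669 = \frac{531443}{31}$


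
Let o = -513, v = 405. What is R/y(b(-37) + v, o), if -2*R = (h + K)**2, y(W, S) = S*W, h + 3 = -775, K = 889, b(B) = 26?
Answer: 1369/49134 ≈ 0.027863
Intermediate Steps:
h = -778 (h = -3 - 775 = -778)
R = -12321/2 (R = -(-778 + 889)**2/2 = -1/2*111**2 = -1/2*12321 = -12321/2 ≈ -6160.5)
R/y(b(-37) + v, o) = -12321*(-1/(513*(26 + 405)))/2 = -12321/(2*((-513*431))) = -12321/2/(-221103) = -12321/2*(-1/221103) = 1369/49134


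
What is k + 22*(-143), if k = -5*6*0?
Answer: -3146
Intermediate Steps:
k = 0 (k = -30*0 = 0)
k + 22*(-143) = 0 + 22*(-143) = 0 - 3146 = -3146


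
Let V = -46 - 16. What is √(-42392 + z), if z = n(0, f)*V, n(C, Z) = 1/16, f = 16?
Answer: I*√678334/4 ≈ 205.9*I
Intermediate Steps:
V = -62
n(C, Z) = 1/16
z = -31/8 (z = (1/16)*(-62) = -31/8 ≈ -3.8750)
√(-42392 + z) = √(-42392 - 31/8) = √(-339167/8) = I*√678334/4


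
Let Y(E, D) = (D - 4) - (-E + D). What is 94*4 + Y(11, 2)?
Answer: 383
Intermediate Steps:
Y(E, D) = -4 + E (Y(E, D) = (-4 + D) - (D - E) = (-4 + D) + (E - D) = -4 + E)
94*4 + Y(11, 2) = 94*4 + (-4 + 11) = 376 + 7 = 383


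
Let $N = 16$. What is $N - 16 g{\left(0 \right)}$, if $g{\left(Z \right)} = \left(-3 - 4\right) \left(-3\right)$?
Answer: $-320$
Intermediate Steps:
$g{\left(Z \right)} = 21$ ($g{\left(Z \right)} = \left(-7\right) \left(-3\right) = 21$)
$N - 16 g{\left(0 \right)} = 16 - 336 = -320$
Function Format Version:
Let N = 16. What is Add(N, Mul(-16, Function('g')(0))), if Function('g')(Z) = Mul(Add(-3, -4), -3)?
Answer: -320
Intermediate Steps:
Function('g')(Z) = 21 (Function('g')(Z) = Mul(-7, -3) = 21)
Add(N, Mul(-16, Function('g')(0))) = Add(16, Mul(-16, 21)) = Add(16, -336) = -320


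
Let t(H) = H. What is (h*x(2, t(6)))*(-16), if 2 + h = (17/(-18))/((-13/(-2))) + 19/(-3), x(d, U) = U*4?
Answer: 126976/39 ≈ 3255.8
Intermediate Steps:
x(d, U) = 4*U
h = -992/117 (h = -2 + ((17/(-18))/((-13/(-2))) + 19/(-3)) = -2 + ((17*(-1/18))/((-13*(-½))) + 19*(-⅓)) = -2 + (-17/(18*13/2) - 19/3) = -2 + (-17/18*2/13 - 19/3) = -2 + (-17/117 - 19/3) = -2 - 758/117 = -992/117 ≈ -8.4786)
(h*x(2, t(6)))*(-16) = -3968*6/117*(-16) = -992/117*24*(-16) = -7936/39*(-16) = 126976/39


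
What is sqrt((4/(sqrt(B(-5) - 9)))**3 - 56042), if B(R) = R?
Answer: sqrt(-2746058 + 16*I*sqrt(14))/7 ≈ 0.0025805 + 236.73*I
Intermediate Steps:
sqrt((4/(sqrt(B(-5) - 9)))**3 - 56042) = sqrt((4/(sqrt(-5 - 9)))**3 - 56042) = sqrt((4/(sqrt(-14)))**3 - 56042) = sqrt((4/((I*sqrt(14))))**3 - 56042) = sqrt((4*(-I*sqrt(14)/14))**3 - 56042) = sqrt((-2*I*sqrt(14)/7)**3 - 56042) = sqrt(16*I*sqrt(14)/49 - 56042) = sqrt(-56042 + 16*I*sqrt(14)/49)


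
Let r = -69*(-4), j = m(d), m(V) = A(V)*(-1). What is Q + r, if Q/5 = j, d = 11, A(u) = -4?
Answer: 296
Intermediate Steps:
m(V) = 4 (m(V) = -4*(-1) = 4)
j = 4
r = 276
Q = 20 (Q = 5*4 = 20)
Q + r = 20 + 276 = 296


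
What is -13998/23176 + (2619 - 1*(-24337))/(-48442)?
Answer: -325705843/280672948 ≈ -1.1604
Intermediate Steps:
-13998/23176 + (2619 - 1*(-24337))/(-48442) = -13998*1/23176 + (2619 + 24337)*(-1/48442) = -6999/11588 + 26956*(-1/48442) = -6999/11588 - 13478/24221 = -325705843/280672948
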